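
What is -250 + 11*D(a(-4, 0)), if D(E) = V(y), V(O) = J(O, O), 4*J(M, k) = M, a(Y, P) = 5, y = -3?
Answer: -1033/4 ≈ -258.25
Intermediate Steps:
J(M, k) = M/4
V(O) = O/4
D(E) = -¾ (D(E) = (¼)*(-3) = -¾)
-250 + 11*D(a(-4, 0)) = -250 + 11*(-¾) = -250 - 33/4 = -1033/4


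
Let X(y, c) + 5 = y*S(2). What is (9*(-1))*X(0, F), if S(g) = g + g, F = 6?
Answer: 45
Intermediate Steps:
S(g) = 2*g
X(y, c) = -5 + 4*y (X(y, c) = -5 + y*(2*2) = -5 + y*4 = -5 + 4*y)
(9*(-1))*X(0, F) = (9*(-1))*(-5 + 4*0) = -9*(-5 + 0) = -9*(-5) = 45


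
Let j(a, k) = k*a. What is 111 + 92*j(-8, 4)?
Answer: -2833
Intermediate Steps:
j(a, k) = a*k
111 + 92*j(-8, 4) = 111 + 92*(-8*4) = 111 + 92*(-32) = 111 - 2944 = -2833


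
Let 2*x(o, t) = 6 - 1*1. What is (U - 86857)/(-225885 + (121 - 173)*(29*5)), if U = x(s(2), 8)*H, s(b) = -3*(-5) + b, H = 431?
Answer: 171559/466850 ≈ 0.36748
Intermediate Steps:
s(b) = 15 + b
x(o, t) = 5/2 (x(o, t) = (6 - 1*1)/2 = (6 - 1)/2 = (½)*5 = 5/2)
U = 2155/2 (U = (5/2)*431 = 2155/2 ≈ 1077.5)
(U - 86857)/(-225885 + (121 - 173)*(29*5)) = (2155/2 - 86857)/(-225885 + (121 - 173)*(29*5)) = -171559/(2*(-225885 - 52*145)) = -171559/(2*(-225885 - 7540)) = -171559/2/(-233425) = -171559/2*(-1/233425) = 171559/466850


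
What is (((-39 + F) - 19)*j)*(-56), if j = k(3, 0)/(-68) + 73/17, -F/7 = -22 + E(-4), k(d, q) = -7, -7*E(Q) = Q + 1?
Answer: -389298/17 ≈ -22900.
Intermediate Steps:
E(Q) = -⅐ - Q/7 (E(Q) = -(Q + 1)/7 = -(1 + Q)/7 = -⅐ - Q/7)
F = 151 (F = -7*(-22 + (-⅐ - ⅐*(-4))) = -7*(-22 + (-⅐ + 4/7)) = -7*(-22 + 3/7) = -7*(-151/7) = 151)
j = 299/68 (j = -7/(-68) + 73/17 = -7*(-1/68) + 73*(1/17) = 7/68 + 73/17 = 299/68 ≈ 4.3971)
(((-39 + F) - 19)*j)*(-56) = (((-39 + 151) - 19)*(299/68))*(-56) = ((112 - 19)*(299/68))*(-56) = (93*(299/68))*(-56) = (27807/68)*(-56) = -389298/17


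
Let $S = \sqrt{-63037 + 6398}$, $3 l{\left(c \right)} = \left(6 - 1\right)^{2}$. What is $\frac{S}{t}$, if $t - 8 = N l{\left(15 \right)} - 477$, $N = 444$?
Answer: $\frac{i \sqrt{56639}}{3231} \approx 0.073658 i$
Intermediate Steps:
$l{\left(c \right)} = \frac{25}{3}$ ($l{\left(c \right)} = \frac{\left(6 - 1\right)^{2}}{3} = \frac{5^{2}}{3} = \frac{1}{3} \cdot 25 = \frac{25}{3}$)
$t = 3231$ ($t = 8 + \left(444 \cdot \frac{25}{3} - 477\right) = 8 + \left(3700 - 477\right) = 8 + 3223 = 3231$)
$S = i \sqrt{56639}$ ($S = \sqrt{-56639} = i \sqrt{56639} \approx 237.99 i$)
$\frac{S}{t} = \frac{i \sqrt{56639}}{3231}$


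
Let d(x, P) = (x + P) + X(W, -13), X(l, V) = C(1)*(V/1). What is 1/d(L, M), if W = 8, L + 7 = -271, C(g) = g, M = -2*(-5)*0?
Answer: -1/291 ≈ -0.0034364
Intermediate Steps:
M = 0 (M = 10*0 = 0)
L = -278 (L = -7 - 271 = -278)
X(l, V) = V (X(l, V) = 1*(V/1) = 1*(V*1) = 1*V = V)
d(x, P) = -13 + P + x (d(x, P) = (x + P) - 13 = (P + x) - 13 = -13 + P + x)
1/d(L, M) = 1/(-13 + 0 - 278) = 1/(-291) = -1/291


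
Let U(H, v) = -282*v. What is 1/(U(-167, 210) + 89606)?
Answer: 1/30386 ≈ 3.2910e-5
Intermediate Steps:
1/(U(-167, 210) + 89606) = 1/(-282*210 + 89606) = 1/(-59220 + 89606) = 1/30386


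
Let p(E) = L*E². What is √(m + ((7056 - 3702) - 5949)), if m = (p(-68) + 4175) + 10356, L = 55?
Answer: 516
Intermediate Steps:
p(E) = 55*E²
m = 268851 (m = (55*(-68)² + 4175) + 10356 = (55*4624 + 4175) + 10356 = (254320 + 4175) + 10356 = 258495 + 10356 = 268851)
√(m + ((7056 - 3702) - 5949)) = √(268851 + ((7056 - 3702) - 5949)) = √(268851 + (3354 - 5949)) = √(268851 - 2595) = √266256 = 516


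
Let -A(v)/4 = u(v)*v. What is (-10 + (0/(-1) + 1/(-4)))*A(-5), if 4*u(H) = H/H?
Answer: -205/4 ≈ -51.250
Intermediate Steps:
u(H) = ¼ (u(H) = (H/H)/4 = (¼)*1 = ¼)
A(v) = -v
(-10 + (0/(-1) + 1/(-4)))*A(-5) = (-10 + (0/(-1) + 1/(-4)))*(-1*(-5)) = (-10 + (0*(-1) + 1*(-¼)))*5 = (-10 + (0 - ¼))*5 = (-10 - ¼)*5 = -41/4*5 = -205/4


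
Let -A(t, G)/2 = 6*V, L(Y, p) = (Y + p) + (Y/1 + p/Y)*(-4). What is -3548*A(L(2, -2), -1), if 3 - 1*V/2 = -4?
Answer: 596064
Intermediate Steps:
V = 14 (V = 6 - 2*(-4) = 6 + 8 = 14)
L(Y, p) = p - 3*Y - 4*p/Y (L(Y, p) = (Y + p) + (Y*1 + p/Y)*(-4) = (Y + p) + (Y + p/Y)*(-4) = (Y + p) + (-4*Y - 4*p/Y) = p - 3*Y - 4*p/Y)
A(t, G) = -168 (A(t, G) = -12*14 = -2*84 = -168)
-3548*A(L(2, -2), -1) = -3548*(-168) = 596064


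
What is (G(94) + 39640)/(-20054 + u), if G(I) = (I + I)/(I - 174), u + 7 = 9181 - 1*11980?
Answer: -264251/152400 ≈ -1.7339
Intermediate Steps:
u = -2806 (u = -7 + (9181 - 1*11980) = -7 + (9181 - 11980) = -7 - 2799 = -2806)
G(I) = 2*I/(-174 + I) (G(I) = (2*I)/(-174 + I) = 2*I/(-174 + I))
(G(94) + 39640)/(-20054 + u) = (2*94/(-174 + 94) + 39640)/(-20054 - 2806) = (2*94/(-80) + 39640)/(-22860) = (2*94*(-1/80) + 39640)*(-1/22860) = (-47/20 + 39640)*(-1/22860) = (792753/20)*(-1/22860) = -264251/152400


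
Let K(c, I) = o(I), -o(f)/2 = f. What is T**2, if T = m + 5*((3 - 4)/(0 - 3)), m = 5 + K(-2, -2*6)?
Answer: 8464/9 ≈ 940.44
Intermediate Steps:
o(f) = -2*f
K(c, I) = -2*I
m = 29 (m = 5 - (-4)*6 = 5 - 2*(-12) = 5 + 24 = 29)
T = 92/3 (T = 29 + 5*((3 - 4)/(0 - 3)) = 29 + 5*(-1/(-3)) = 29 + 5*(-1*(-1/3)) = 29 + 5*(1/3) = 29 + 5/3 = 92/3 ≈ 30.667)
T**2 = (92/3)**2 = 8464/9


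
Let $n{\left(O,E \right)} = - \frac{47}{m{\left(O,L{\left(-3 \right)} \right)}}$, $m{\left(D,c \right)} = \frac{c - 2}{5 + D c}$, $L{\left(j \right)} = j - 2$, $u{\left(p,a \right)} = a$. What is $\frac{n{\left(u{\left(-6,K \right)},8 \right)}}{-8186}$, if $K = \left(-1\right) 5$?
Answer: $- \frac{705}{28651} \approx -0.024606$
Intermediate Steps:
$K = -5$
$L{\left(j \right)} = -2 + j$ ($L{\left(j \right)} = j - 2 = -2 + j$)
$m{\left(D,c \right)} = \frac{-2 + c}{5 + D c}$
$n{\left(O,E \right)} = \frac{235}{7} - \frac{235 O}{7}$ ($n{\left(O,E \right)} = - \frac{47}{\frac{1}{5 + O \left(-2 - 3\right)} \left(-2 - 5\right)} = - \frac{47}{\frac{1}{5 + O \left(-5\right)} \left(-2 - 5\right)} = - \frac{47}{\frac{1}{5 - 5 O} \left(-7\right)} = - \frac{47}{\left(-7\right) \frac{1}{5 - 5 O}} = - 47 \left(- \frac{5}{7} + \frac{5 O}{7}\right) = \frac{235}{7} - \frac{235 O}{7}$)
$\frac{n{\left(u{\left(-6,K \right)},8 \right)}}{-8186} = \frac{\frac{235}{7} - - \frac{1175}{7}}{-8186} = \left(\frac{235}{7} + \frac{1175}{7}\right) \left(- \frac{1}{8186}\right) = \frac{1410}{7} \left(- \frac{1}{8186}\right) = - \frac{705}{28651}$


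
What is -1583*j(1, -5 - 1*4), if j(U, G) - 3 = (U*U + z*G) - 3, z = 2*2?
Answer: 55405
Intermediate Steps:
z = 4
j(U, G) = U**2 + 4*G (j(U, G) = 3 + ((U*U + 4*G) - 3) = 3 + ((U**2 + 4*G) - 3) = 3 + (-3 + U**2 + 4*G) = U**2 + 4*G)
-1583*j(1, -5 - 1*4) = -1583*(1**2 + 4*(-5 - 1*4)) = -1583*(1 + 4*(-5 - 4)) = -1583*(1 + 4*(-9)) = -1583*(1 - 36) = -1583*(-35) = 55405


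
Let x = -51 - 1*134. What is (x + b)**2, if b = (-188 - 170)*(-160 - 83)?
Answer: 7535802481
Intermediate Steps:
x = -185 (x = -51 - 134 = -185)
b = 86994 (b = -358*(-243) = 86994)
(x + b)**2 = (-185 + 86994)**2 = 86809**2 = 7535802481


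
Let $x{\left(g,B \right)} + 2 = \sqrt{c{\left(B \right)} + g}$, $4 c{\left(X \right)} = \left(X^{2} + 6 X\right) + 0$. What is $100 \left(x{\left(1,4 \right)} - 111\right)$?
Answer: $-11300 + 100 \sqrt{11} \approx -10968.0$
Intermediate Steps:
$c{\left(X \right)} = \frac{X^{2}}{4} + \frac{3 X}{2}$ ($c{\left(X \right)} = \frac{\left(X^{2} + 6 X\right) + 0}{4} = \frac{X^{2} + 6 X}{4} = \frac{X^{2}}{4} + \frac{3 X}{2}$)
$x{\left(g,B \right)} = -2 + \sqrt{g + \frac{B \left(6 + B\right)}{4}}$ ($x{\left(g,B \right)} = -2 + \sqrt{\frac{B \left(6 + B\right)}{4} + g} = -2 + \sqrt{g + \frac{B \left(6 + B\right)}{4}}$)
$100 \left(x{\left(1,4 \right)} - 111\right) = 100 \left(\left(-2 + \frac{\sqrt{4 \cdot 1 + 4 \left(6 + 4\right)}}{2}\right) - 111\right) = 100 \left(\left(-2 + \frac{\sqrt{4 + 4 \cdot 10}}{2}\right) - 111\right) = 100 \left(\left(-2 + \frac{\sqrt{4 + 40}}{2}\right) - 111\right) = 100 \left(\left(-2 + \frac{\sqrt{44}}{2}\right) - 111\right) = 100 \left(\left(-2 + \frac{2 \sqrt{11}}{2}\right) - 111\right) = 100 \left(\left(-2 + \sqrt{11}\right) - 111\right) = 100 \left(-113 + \sqrt{11}\right) = -11300 + 100 \sqrt{11}$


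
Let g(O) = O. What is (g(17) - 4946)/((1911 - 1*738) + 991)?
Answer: -4929/2164 ≈ -2.2777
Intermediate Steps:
(g(17) - 4946)/((1911 - 1*738) + 991) = (17 - 4946)/((1911 - 1*738) + 991) = -4929/((1911 - 738) + 991) = -4929/(1173 + 991) = -4929/2164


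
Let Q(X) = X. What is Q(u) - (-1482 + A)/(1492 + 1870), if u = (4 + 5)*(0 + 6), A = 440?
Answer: 91295/1681 ≈ 54.310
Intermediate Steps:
u = 54 (u = 9*6 = 54)
Q(u) - (-1482 + A)/(1492 + 1870) = 54 - (-1482 + 440)/(1492 + 1870) = 54 - (-1042)/3362 = 54 - 1*(-521/1681) = 54 + 521/1681 = 91295/1681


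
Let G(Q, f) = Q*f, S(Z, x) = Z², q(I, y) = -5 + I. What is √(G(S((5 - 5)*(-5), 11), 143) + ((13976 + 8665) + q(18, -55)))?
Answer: √22654 ≈ 150.51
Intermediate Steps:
√(G(S((5 - 5)*(-5), 11), 143) + ((13976 + 8665) + q(18, -55))) = √(((5 - 5)*(-5))²*143 + ((13976 + 8665) + (-5 + 18))) = √((0*(-5))²*143 + (22641 + 13)) = √(0²*143 + 22654) = √(0*143 + 22654) = √(0 + 22654) = √22654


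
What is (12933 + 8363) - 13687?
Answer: 7609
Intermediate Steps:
(12933 + 8363) - 13687 = 21296 - 13687 = 7609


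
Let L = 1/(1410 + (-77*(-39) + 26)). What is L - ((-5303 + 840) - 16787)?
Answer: 94328751/4439 ≈ 21250.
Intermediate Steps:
L = 1/4439 (L = 1/(1410 + (3003 + 26)) = 1/(1410 + 3029) = 1/4439 ≈ 0.00022528)
L - ((-5303 + 840) - 16787) = 1/4439 - ((-5303 + 840) - 16787) = 1/4439 - (-4463 - 16787) = 1/4439 - 1*(-21250) = 1/4439 + 21250 = 94328751/4439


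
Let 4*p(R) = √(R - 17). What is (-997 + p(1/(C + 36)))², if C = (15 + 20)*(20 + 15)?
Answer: (2514434 - I*√6757699)²/6360484 ≈ 9.9401e+5 - 2055.3*I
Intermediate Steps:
C = 1225 (C = 35*35 = 1225)
p(R) = √(-17 + R)/4 (p(R) = √(R - 17)/4 = √(-17 + R)/4)
(-997 + p(1/(C + 36)))² = (-997 + √(-17 + 1/(1225 + 36))/4)² = (-997 + √(-17 + 1/1261)/4)² = (-997 + √(-21436/1261)/4)² = (-997 + (2*I*√6757699/1261)/4)² = (-997 + I*√6757699/2522)²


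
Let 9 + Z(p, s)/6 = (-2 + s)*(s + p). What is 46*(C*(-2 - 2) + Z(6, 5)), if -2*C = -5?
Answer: 6164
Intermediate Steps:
C = 5/2 (C = -½*(-5) = 5/2 ≈ 2.5000)
Z(p, s) = -54 + 6*(-2 + s)*(p + s) (Z(p, s) = -54 + 6*((-2 + s)*(s + p)) = -54 + 6*((-2 + s)*(p + s)) = -54 + 6*(-2 + s)*(p + s))
46*(C*(-2 - 2) + Z(6, 5)) = 46*(5*(-2 - 2)/2 + (-54 - 12*6 - 12*5 + 6*5² + 6*6*5)) = 46*((5/2)*(-4) + (-54 - 72 - 60 + 6*25 + 180)) = 46*(-10 + (-54 - 72 - 60 + 150 + 180)) = 46*(-10 + 144) = 46*134 = 6164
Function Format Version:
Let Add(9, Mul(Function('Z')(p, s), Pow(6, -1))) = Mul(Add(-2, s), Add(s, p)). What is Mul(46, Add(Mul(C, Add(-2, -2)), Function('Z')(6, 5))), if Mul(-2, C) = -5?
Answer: 6164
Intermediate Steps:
C = Rational(5, 2) (C = Mul(Rational(-1, 2), -5) = Rational(5, 2) ≈ 2.5000)
Function('Z')(p, s) = Add(-54, Mul(6, Add(-2, s), Add(p, s))) (Function('Z')(p, s) = Add(-54, Mul(6, Mul(Add(-2, s), Add(s, p)))) = Add(-54, Mul(6, Mul(Add(-2, s), Add(p, s)))) = Add(-54, Mul(6, Add(-2, s), Add(p, s))))
Mul(46, Add(Mul(C, Add(-2, -2)), Function('Z')(6, 5))) = Mul(46, Add(Mul(Rational(5, 2), Add(-2, -2)), Add(-54, Mul(-12, 6), Mul(-12, 5), Mul(6, Pow(5, 2)), Mul(6, 6, 5)))) = Mul(46, Add(Mul(Rational(5, 2), -4), Add(-54, -72, -60, Mul(6, 25), 180))) = Mul(46, Add(-10, Add(-54, -72, -60, 150, 180))) = Mul(46, Add(-10, 144)) = Mul(46, 134) = 6164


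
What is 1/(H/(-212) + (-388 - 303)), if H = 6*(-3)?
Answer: -106/73237 ≈ -0.0014474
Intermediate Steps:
H = -18
1/(H/(-212) + (-388 - 303)) = 1/(-18/(-212) + (-388 - 303)) = 1/(-18*(-1/212) - 691) = 1/(9/106 - 691) = 1/(-73237/106) = -106/73237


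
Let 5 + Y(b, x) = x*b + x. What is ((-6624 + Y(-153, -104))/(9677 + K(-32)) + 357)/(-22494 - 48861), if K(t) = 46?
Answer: -696058/138756933 ≈ -0.0050164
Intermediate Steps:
Y(b, x) = -5 + x + b*x (Y(b, x) = -5 + (x*b + x) = -5 + (b*x + x) = -5 + (x + b*x) = -5 + x + b*x)
((-6624 + Y(-153, -104))/(9677 + K(-32)) + 357)/(-22494 - 48861) = ((-6624 + (-5 - 104 - 153*(-104)))/(9677 + 46) + 357)/(-22494 - 48861) = ((-6624 + (-5 - 104 + 15912))/9723 + 357)/(-71355) = ((-6624 + 15803)*(1/9723) + 357)*(-1/71355) = (9179*(1/9723) + 357)*(-1/71355) = (9179/9723 + 357)*(-1/71355) = (3480290/9723)*(-1/71355) = -696058/138756933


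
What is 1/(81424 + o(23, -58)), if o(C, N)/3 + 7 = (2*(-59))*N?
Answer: 1/101935 ≈ 9.8102e-6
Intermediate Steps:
o(C, N) = -21 - 354*N (o(C, N) = -21 + 3*((2*(-59))*N) = -21 + 3*(-118*N) = -21 - 354*N)
1/(81424 + o(23, -58)) = 1/(81424 + (-21 - 354*(-58))) = 1/(81424 + (-21 + 20532)) = 1/(81424 + 20511) = 1/101935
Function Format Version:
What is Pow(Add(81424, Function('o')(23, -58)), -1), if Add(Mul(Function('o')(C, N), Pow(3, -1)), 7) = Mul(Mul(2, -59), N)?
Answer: Rational(1, 101935) ≈ 9.8102e-6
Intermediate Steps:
Function('o')(C, N) = Add(-21, Mul(-354, N)) (Function('o')(C, N) = Add(-21, Mul(3, Mul(Mul(2, -59), N))) = Add(-21, Mul(3, Mul(-118, N))) = Add(-21, Mul(-354, N)))
Pow(Add(81424, Function('o')(23, -58)), -1) = Pow(Add(81424, Add(-21, Mul(-354, -58))), -1) = Pow(Add(81424, Add(-21, 20532)), -1) = Pow(Add(81424, 20511), -1) = Pow(101935, -1) = Rational(1, 101935)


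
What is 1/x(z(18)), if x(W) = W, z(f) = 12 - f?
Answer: -⅙ ≈ -0.16667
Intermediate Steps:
1/x(z(18)) = 1/(12 - 1*18) = 1/(12 - 18) = 1/(-6) = -⅙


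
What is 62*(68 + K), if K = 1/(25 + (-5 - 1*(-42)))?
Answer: 4217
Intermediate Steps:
K = 1/62 (K = 1/(25 + (-5 + 42)) = 1/(25 + 37) = 1/62 ≈ 0.016129)
62*(68 + K) = 62*(68 + 1/62) = 62*(4217/62) = 4217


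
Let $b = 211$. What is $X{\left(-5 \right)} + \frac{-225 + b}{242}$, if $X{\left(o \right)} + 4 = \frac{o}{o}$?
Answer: $- \frac{370}{121} \approx -3.0578$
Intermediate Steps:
$X{\left(o \right)} = -3$ ($X{\left(o \right)} = -4 + \frac{o}{o} = -4 + 1 = -3$)
$X{\left(-5 \right)} + \frac{-225 + b}{242} = -3 + \frac{-225 + 211}{242} = -3 - \frac{7}{121} = - \frac{370}{121}$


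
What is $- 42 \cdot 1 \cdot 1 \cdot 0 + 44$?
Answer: $44$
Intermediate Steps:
$- 42 \cdot 1 \cdot 1 \cdot 0 + 44 = - 42 \cdot 1 \cdot 0 + 44 = \left(-42\right) 0 + 44 = 0 + 44 = 44$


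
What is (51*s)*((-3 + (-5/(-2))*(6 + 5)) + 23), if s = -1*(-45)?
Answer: 218025/2 ≈ 1.0901e+5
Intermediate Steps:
s = 45
(51*s)*((-3 + (-5/(-2))*(6 + 5)) + 23) = (51*45)*((-3 + (-5/(-2))*(6 + 5)) + 23) = 2295*((-3 - 5*(-½)*11) + 23) = 2295*((-3 + (5/2)*11) + 23) = 2295*((-3 + 55/2) + 23) = 2295*(49/2 + 23) = 2295*(95/2) = 218025/2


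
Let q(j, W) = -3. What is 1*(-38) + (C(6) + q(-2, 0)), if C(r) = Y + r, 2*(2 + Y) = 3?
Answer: -71/2 ≈ -35.500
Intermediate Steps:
Y = -1/2 (Y = -2 + (1/2)*3 = -2 + 3/2 = -1/2 ≈ -0.50000)
C(r) = -1/2 + r
1*(-38) + (C(6) + q(-2, 0)) = 1*(-38) + ((-1/2 + 6) - 3) = -38 + (11/2 - 3) = -38 + 5/2 = -71/2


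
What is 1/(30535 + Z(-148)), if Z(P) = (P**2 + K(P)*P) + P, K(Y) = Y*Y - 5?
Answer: -1/3188761 ≈ -3.1360e-7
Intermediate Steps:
K(Y) = -5 + Y**2 (K(Y) = Y**2 - 5 = -5 + Y**2)
Z(P) = P + P**2 + P*(-5 + P**2) (Z(P) = (P**2 + (-5 + P**2)*P) + P = (P**2 + P*(-5 + P**2)) + P = P + P**2 + P*(-5 + P**2))
1/(30535 + Z(-148)) = 1/(30535 - 148*(-4 - 148 + (-148)**2)) = 1/(30535 - 148*(-4 - 148 + 21904)) = 1/(30535 - 148*21752) = 1/(30535 - 3219296) = 1/(-3188761) = -1/3188761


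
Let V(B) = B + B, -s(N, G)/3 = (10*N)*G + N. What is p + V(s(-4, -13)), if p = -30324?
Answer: -33420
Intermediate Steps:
s(N, G) = -3*N - 30*G*N (s(N, G) = -3*((10*N)*G + N) = -3*(10*G*N + N) = -3*(N + 10*G*N) = -3*N - 30*G*N)
V(B) = 2*B
p + V(s(-4, -13)) = -30324 + 2*(-3*(-4)*(1 + 10*(-13))) = -30324 + 2*(-3*(-4)*(1 - 130)) = -30324 + 2*(-3*(-4)*(-129)) = -30324 + 2*(-1548) = -30324 - 3096 = -33420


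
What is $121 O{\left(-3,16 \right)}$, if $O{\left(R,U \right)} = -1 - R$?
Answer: $242$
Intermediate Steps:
$121 O{\left(-3,16 \right)} = 121 \left(-1 - -3\right) = 121 \left(-1 + 3\right) = 121 \cdot 2 = 242$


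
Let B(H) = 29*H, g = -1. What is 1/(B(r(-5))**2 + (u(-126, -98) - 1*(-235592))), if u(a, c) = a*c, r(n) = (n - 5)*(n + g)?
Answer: 1/3275540 ≈ 3.0529e-7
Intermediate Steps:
r(n) = (-1 + n)*(-5 + n) (r(n) = (n - 5)*(n - 1) = (-5 + n)*(-1 + n) = (-1 + n)*(-5 + n))
1/(B(r(-5))**2 + (u(-126, -98) - 1*(-235592))) = 1/((29*(5 + (-5)**2 - 6*(-5)))**2 + (-126*(-98) - 1*(-235592))) = 1/((29*(5 + 25 + 30))**2 + (12348 + 235592)) = 1/((29*60)**2 + 247940) = 1/(1740**2 + 247940) = 1/(3027600 + 247940) = 1/3275540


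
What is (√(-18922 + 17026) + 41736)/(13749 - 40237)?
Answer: -5217/3311 - I*√474/13244 ≈ -1.5757 - 0.0016439*I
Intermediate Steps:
(√(-18922 + 17026) + 41736)/(13749 - 40237) = (√(-1896) + 41736)/(-26488) = (2*I*√474 + 41736)*(-1/26488) = (41736 + 2*I*√474)*(-1/26488) = -5217/3311 - I*√474/13244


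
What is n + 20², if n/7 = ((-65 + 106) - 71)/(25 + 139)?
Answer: 32695/82 ≈ 398.72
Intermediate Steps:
n = -105/82 (n = 7*(((-65 + 106) - 71)/(25 + 139)) = 7*((41 - 71)/164) = 7*(-30*1/164) = 7*(-15/82) = -105/82 ≈ -1.2805)
n + 20² = -105/82 + 20² = -105/82 + 400 = 32695/82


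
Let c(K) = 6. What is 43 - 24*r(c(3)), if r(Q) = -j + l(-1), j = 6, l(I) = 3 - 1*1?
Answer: 139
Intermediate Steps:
l(I) = 2 (l(I) = 3 - 1 = 2)
r(Q) = -4 (r(Q) = -1*6 + 2 = -6 + 2 = -4)
43 - 24*r(c(3)) = 43 - 24*(-4) = 43 + 96 = 139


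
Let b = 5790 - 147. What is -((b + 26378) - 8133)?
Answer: -23888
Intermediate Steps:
b = 5643
-((b + 26378) - 8133) = -((5643 + 26378) - 8133) = -(32021 - 8133) = -1*23888 = -23888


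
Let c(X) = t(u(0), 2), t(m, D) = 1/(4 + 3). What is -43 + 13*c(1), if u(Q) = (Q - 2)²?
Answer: -288/7 ≈ -41.143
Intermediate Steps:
u(Q) = (-2 + Q)²
t(m, D) = ⅐ (t(m, D) = 1/7 = ⅐)
c(X) = ⅐
-43 + 13*c(1) = -43 + 13*(⅐) = -43 + 13/7 = -288/7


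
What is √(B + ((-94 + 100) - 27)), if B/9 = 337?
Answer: 2*√753 ≈ 54.882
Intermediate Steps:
B = 3033 (B = 9*337 = 3033)
√(B + ((-94 + 100) - 27)) = √(3033 + ((-94 + 100) - 27)) = √(3033 + (6 - 27)) = √(3033 - 21) = √3012 = 2*√753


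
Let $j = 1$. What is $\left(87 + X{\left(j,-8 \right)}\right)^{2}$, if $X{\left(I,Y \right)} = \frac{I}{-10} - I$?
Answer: $\frac{737881}{100} \approx 7378.8$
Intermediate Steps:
$X{\left(I,Y \right)} = - \frac{11 I}{10}$ ($X{\left(I,Y \right)} = I \left(- \frac{1}{10}\right) - I = - \frac{I}{10} - I = - \frac{11 I}{10}$)
$\left(87 + X{\left(j,-8 \right)}\right)^{2} = \left(87 - \frac{11}{10}\right)^{2} = \left(\frac{859}{10}\right)^{2} = \frac{737881}{100}$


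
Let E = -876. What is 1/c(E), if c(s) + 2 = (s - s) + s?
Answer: -1/878 ≈ -0.0011390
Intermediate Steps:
c(s) = -2 + s (c(s) = -2 + ((s - s) + s) = -2 + (0 + s) = -2 + s)
1/c(E) = 1/(-2 - 876) = 1/(-878) = -1/878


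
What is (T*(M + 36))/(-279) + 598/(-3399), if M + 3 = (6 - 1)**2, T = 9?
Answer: -215680/105369 ≈ -2.0469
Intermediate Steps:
M = 22 (M = -3 + (6 - 1)**2 = -3 + 5**2 = -3 + 25 = 22)
(T*(M + 36))/(-279) + 598/(-3399) = (9*(22 + 36))/(-279) + 598/(-3399) = (9*58)*(-1/279) + 598*(-1/3399) = 522*(-1/279) - 598/3399 = -58/31 - 598/3399 = -215680/105369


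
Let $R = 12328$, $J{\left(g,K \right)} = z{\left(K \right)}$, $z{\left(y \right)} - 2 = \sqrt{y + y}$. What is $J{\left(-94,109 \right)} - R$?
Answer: $-12326 + \sqrt{218} \approx -12311.0$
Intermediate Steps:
$z{\left(y \right)} = 2 + \sqrt{2} \sqrt{y}$ ($z{\left(y \right)} = 2 + \sqrt{y + y} = 2 + \sqrt{2 y} = 2 + \sqrt{2} \sqrt{y}$)
$J{\left(g,K \right)} = 2 + \sqrt{2} \sqrt{K}$
$J{\left(-94,109 \right)} - R = \left(2 + \sqrt{2} \sqrt{109}\right) - 12328 = \left(2 + \sqrt{218}\right) - 12328 = -12326 + \sqrt{218}$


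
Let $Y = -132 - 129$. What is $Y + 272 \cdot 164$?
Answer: $44347$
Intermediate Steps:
$Y = -261$
$Y + 272 \cdot 164 = -261 + 272 \cdot 164 = -261 + 44608 = 44347$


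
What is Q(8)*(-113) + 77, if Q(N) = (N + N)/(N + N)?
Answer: -36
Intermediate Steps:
Q(N) = 1 (Q(N) = (2*N)/((2*N)) = (2*N)*(1/(2*N)) = 1)
Q(8)*(-113) + 77 = 1*(-113) + 77 = -113 + 77 = -36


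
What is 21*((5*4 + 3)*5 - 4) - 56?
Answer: 2275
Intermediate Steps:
21*((5*4 + 3)*5 - 4) - 56 = 21*((20 + 3)*5 - 4) - 56 = 21*(23*5 - 4) - 56 = 21*(115 - 4) - 56 = 21*111 - 56 = 2331 - 56 = 2275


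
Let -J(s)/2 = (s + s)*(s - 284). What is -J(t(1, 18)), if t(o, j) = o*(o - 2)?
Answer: 1140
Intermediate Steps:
t(o, j) = o*(-2 + o)
J(s) = -4*s*(-284 + s) (J(s) = -2*(s + s)*(s - 284) = -2*2*s*(-284 + s) = -4*s*(-284 + s))
-J(t(1, 18)) = -4*1*(-2 + 1)*(284 - (-2 + 1)) = -4*1*(-1)*(284 - (-1)) = -4*(-1)*(284 - 1*(-1)) = -4*(-1)*(284 + 1) = -4*(-1)*285 = -1*(-1140) = 1140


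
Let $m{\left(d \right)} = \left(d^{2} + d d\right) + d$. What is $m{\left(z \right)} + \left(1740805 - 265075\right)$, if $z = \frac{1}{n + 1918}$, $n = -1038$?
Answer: $\frac{571402656441}{387200} \approx 1.4757 \cdot 10^{6}$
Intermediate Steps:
$z = \frac{1}{880}$ ($z = \frac{1}{-1038 + 1918} = \frac{1}{880} \approx 0.0011364$)
$m{\left(d \right)} = d + 2 d^{2}$ ($m{\left(d \right)} = \left(d^{2} + d^{2}\right) + d = 2 d^{2} + d = d + 2 d^{2}$)
$m{\left(z \right)} + \left(1740805 - 265075\right) = \frac{1 + 2 \cdot \frac{1}{880}}{880} + \left(1740805 - 265075\right) = \frac{1 + \frac{1}{440}}{880} + \left(1740805 - 265075\right) = \frac{1}{880} \cdot \frac{441}{440} + 1475730 = \frac{441}{387200} + 1475730 = \frac{571402656441}{387200}$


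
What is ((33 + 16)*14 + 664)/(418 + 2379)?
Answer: 1350/2797 ≈ 0.48266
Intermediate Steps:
((33 + 16)*14 + 664)/(418 + 2379) = (49*14 + 664)/2797 = (686 + 664)*(1/2797) = 1350*(1/2797) = 1350/2797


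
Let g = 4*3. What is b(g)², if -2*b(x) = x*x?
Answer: 5184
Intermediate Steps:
g = 12
b(x) = -x²/2 (b(x) = -x*x/2 = -x²/2)
b(g)² = (-½*12²)² = (-½*144)² = (-72)² = 5184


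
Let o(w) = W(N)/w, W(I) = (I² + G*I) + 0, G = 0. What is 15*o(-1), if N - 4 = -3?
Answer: -15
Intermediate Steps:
N = 1 (N = 4 - 3 = 1)
W(I) = I² (W(I) = (I² + 0*I) + 0 = (I² + 0) + 0 = I² + 0 = I²)
o(w) = 1/w (o(w) = 1²/w = 1/w)
15*o(-1) = 15/(-1) = 15*(-1) = -15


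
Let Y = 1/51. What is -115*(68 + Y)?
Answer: -398935/51 ≈ -7822.3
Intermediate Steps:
Y = 1/51 ≈ 0.019608
-115*(68 + Y) = -115*(68 + 1/51) = -115*3469/51 = -398935/51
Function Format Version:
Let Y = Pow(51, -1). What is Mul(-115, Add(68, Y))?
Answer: Rational(-398935, 51) ≈ -7822.3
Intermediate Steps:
Y = Rational(1, 51) ≈ 0.019608
Mul(-115, Add(68, Y)) = Mul(-115, Add(68, Rational(1, 51))) = Mul(-115, Rational(3469, 51)) = Rational(-398935, 51)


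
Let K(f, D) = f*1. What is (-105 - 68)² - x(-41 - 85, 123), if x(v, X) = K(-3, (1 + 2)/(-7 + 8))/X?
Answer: 1227090/41 ≈ 29929.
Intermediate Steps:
K(f, D) = f
x(v, X) = -3/X
(-105 - 68)² - x(-41 - 85, 123) = (-105 - 68)² - (-3)/123 = (-173)² - (-3)/123 = 29929 - 1*(-1/41) = 29929 + 1/41 = 1227090/41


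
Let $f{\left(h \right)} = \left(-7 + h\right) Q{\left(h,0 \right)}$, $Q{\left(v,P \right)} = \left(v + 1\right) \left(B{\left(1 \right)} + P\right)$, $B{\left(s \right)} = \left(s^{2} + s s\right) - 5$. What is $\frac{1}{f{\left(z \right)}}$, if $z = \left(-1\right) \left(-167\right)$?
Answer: $- \frac{1}{80640} \approx -1.2401 \cdot 10^{-5}$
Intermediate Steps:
$B{\left(s \right)} = -5 + 2 s^{2}$ ($B{\left(s \right)} = \left(s^{2} + s^{2}\right) - 5 = 2 s^{2} - 5 = -5 + 2 s^{2}$)
$Q{\left(v,P \right)} = \left(1 + v\right) \left(-3 + P\right)$ ($Q{\left(v,P \right)} = \left(v + 1\right) \left(\left(-5 + 2 \cdot 1^{2}\right) + P\right) = \left(1 + v\right) \left(\left(-5 + 2 \cdot 1\right) + P\right) = \left(1 + v\right) \left(\left(-5 + 2\right) + P\right) = \left(1 + v\right) \left(-3 + P\right)$)
$z = 167$
$f{\left(h \right)} = \left(-7 + h\right) \left(-3 - 3 h\right)$ ($f{\left(h \right)} = \left(-7 + h\right) \left(-3 + 0 - 3 h + 0 h\right) = \left(-7 + h\right) \left(-3 + 0 - 3 h + 0\right) = \left(-7 + h\right) \left(-3 - 3 h\right)$)
$\frac{1}{f{\left(z \right)}} = \frac{1}{\left(-3\right) \left(1 + 167\right) \left(-7 + 167\right)} = \frac{1}{\left(-3\right) 168 \cdot 160} = \frac{1}{-80640} = - \frac{1}{80640}$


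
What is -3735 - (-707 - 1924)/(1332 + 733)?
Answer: -7710144/2065 ≈ -3733.7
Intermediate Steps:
-3735 - (-707 - 1924)/(1332 + 733) = -3735 - (-2631)/2065 = -3735 - 1*(-2631/2065) = -3735 + 2631/2065 = -7710144/2065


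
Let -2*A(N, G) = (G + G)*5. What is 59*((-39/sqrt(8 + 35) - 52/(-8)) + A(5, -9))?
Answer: 6077/2 - 2301*sqrt(43)/43 ≈ 2687.6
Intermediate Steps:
A(N, G) = -5*G (A(N, G) = -(G + G)*5/2 = -2*G*5/2 = -5*G)
59*((-39/sqrt(8 + 35) - 52/(-8)) + A(5, -9)) = 59*((-39/sqrt(8 + 35) - 52/(-8)) - 5*(-9)) = 59*((-39*sqrt(43)/43 - 52*(-1/8)) + 45) = 59*((-39*sqrt(43)/43 + 13/2) + 45) = 59*((13/2 - 39*sqrt(43)/43) + 45) = 59*(103/2 - 39*sqrt(43)/43) = 6077/2 - 2301*sqrt(43)/43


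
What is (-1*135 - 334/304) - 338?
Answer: -72063/152 ≈ -474.10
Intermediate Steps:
(-1*135 - 334/304) - 338 = (-135 - 334*1/304) - 338 = (-135 - 167/152) - 338 = -20687/152 - 338 = -72063/152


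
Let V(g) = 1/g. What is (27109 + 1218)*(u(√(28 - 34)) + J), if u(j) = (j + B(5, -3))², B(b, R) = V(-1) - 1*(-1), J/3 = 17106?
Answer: 1453515024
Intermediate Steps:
J = 51318 (J = 3*17106 = 51318)
B(b, R) = 0 (B(b, R) = 1/(-1) - 1*(-1) = -1 + 1 = 0)
u(j) = j² (u(j) = (j + 0)² = j²)
(27109 + 1218)*(u(√(28 - 34)) + J) = (27109 + 1218)*((√(28 - 34))² + 51318) = 28327*((√(-6))² + 51318) = 28327*((I*√6)² + 51318) = 28327*(-6 + 51318) = 28327*51312 = 1453515024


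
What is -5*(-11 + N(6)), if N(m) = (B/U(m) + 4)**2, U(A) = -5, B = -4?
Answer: -301/5 ≈ -60.200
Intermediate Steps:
N(m) = 576/25 (N(m) = (-4/(-5) + 4)**2 = (-4*(-1/5) + 4)**2 = (4/5 + 4)**2 = (24/5)**2 = 576/25)
-5*(-11 + N(6)) = -5*(-11 + 576/25) = -5*301/25 = -301/5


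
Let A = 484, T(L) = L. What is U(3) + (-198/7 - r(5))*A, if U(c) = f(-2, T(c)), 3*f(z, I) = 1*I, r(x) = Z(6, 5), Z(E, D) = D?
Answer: -112765/7 ≈ -16109.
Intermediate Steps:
r(x) = 5
f(z, I) = I/3 (f(z, I) = (1*I)/3 = I/3)
U(c) = c/3
U(3) + (-198/7 - r(5))*A = (⅓)*3 + (-198/7 - 1*5)*484 = 1 + (-198*⅐ - 5)*484 = 1 + (-198/7 - 5)*484 = 1 - 233/7*484 = 1 - 112772/7 = -112765/7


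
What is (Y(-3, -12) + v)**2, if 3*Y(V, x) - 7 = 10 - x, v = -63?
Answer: 25600/9 ≈ 2844.4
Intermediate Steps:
Y(V, x) = 17/3 - x/3 (Y(V, x) = 7/3 + (10 - x)/3 = 7/3 + (10/3 - x/3) = 17/3 - x/3)
(Y(-3, -12) + v)**2 = ((17/3 - 1/3*(-12)) - 63)**2 = ((17/3 + 4) - 63)**2 = (29/3 - 63)**2 = (-160/3)**2 = 25600/9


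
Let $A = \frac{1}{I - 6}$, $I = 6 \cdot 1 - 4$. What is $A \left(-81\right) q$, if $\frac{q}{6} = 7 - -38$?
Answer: $\frac{10935}{2} \approx 5467.5$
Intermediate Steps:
$q = 270$ ($q = 6 \left(7 - -38\right) = 6 \left(7 + 38\right) = 6 \cdot 45 = 270$)
$I = 2$ ($I = 6 - 4 = 2$)
$A = - \frac{1}{4}$ ($A = \frac{1}{2 - 6} = \frac{1}{-4} = - \frac{1}{4} \approx -0.25$)
$A \left(-81\right) q = \left(- \frac{1}{4}\right) \left(-81\right) 270 = \frac{81}{4} \cdot 270 = \frac{10935}{2}$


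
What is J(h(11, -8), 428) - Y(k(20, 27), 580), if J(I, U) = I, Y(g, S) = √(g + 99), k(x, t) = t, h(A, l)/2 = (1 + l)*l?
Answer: 112 - 3*√14 ≈ 100.78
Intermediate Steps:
h(A, l) = 2*l*(1 + l) (h(A, l) = 2*((1 + l)*l) = 2*(l*(1 + l)) = 2*l*(1 + l))
Y(g, S) = √(99 + g)
J(h(11, -8), 428) - Y(k(20, 27), 580) = 2*(-8)*(1 - 8) - √(99 + 27) = 2*(-8)*(-7) - √126 = 112 - 3*√14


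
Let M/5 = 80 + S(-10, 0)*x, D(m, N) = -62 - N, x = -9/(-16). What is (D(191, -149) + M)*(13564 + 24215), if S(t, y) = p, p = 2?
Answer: 148887039/8 ≈ 1.8611e+7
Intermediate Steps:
x = 9/16 (x = -9*(-1/16) = 9/16 ≈ 0.56250)
S(t, y) = 2
M = 3245/8 (M = 5*(80 + 2*(9/16)) = 5*(80 + 9/8) = 5*(649/8) = 3245/8 ≈ 405.63)
(D(191, -149) + M)*(13564 + 24215) = ((-62 - 1*(-149)) + 3245/8)*(13564 + 24215) = ((-62 + 149) + 3245/8)*37779 = (87 + 3245/8)*37779 = (3941/8)*37779 = 148887039/8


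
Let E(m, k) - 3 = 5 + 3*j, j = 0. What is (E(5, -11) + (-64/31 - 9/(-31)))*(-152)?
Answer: -29336/31 ≈ -946.32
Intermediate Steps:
E(m, k) = 8 (E(m, k) = 3 + (5 + 3*0) = 3 + (5 + 0) = 3 + 5 = 8)
(E(5, -11) + (-64/31 - 9/(-31)))*(-152) = (8 + (-64/31 - 9/(-31)))*(-152) = (8 + (-64*1/31 - 9*(-1/31)))*(-152) = (8 + (-64/31 + 9/31))*(-152) = (8 - 55/31)*(-152) = (193/31)*(-152) = -29336/31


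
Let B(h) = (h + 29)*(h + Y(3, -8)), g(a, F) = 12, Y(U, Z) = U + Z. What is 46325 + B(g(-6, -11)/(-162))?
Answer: 33663928/729 ≈ 46178.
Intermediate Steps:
B(h) = (-5 + h)*(29 + h) (B(h) = (h + 29)*(h + (3 - 8)) = (29 + h)*(h - 5) = (29 + h)*(-5 + h) = (-5 + h)*(29 + h))
46325 + B(g(-6, -11)/(-162)) = 46325 + (-145 + (12/(-162))**2 + 24*(12/(-162))) = 46325 + (-145 + (12*(-1/162))**2 + 24*(12*(-1/162))) = 46325 + (-145 + (-2/27)**2 + 24*(-2/27)) = 46325 + (-145 + 4/729 - 16/9) = 46325 - 106997/729 = 33663928/729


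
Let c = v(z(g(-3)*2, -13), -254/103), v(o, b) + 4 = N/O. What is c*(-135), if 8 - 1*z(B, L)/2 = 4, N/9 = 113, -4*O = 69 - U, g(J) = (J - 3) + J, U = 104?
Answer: -106056/7 ≈ -15151.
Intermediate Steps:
g(J) = -3 + 2*J (g(J) = (-3 + J) + J = -3 + 2*J)
O = 35/4 (O = -(69 - 1*104)/4 = -(69 - 104)/4 = -1/4*(-35) = 35/4 ≈ 8.7500)
N = 1017 (N = 9*113 = 1017)
z(B, L) = 8 (z(B, L) = 16 - 2*4 = 16 - 8 = 8)
v(o, b) = 3928/35 (v(o, b) = -4 + 1017/(35/4) = -4 + 1017*(4/35) = -4 + 4068/35 = 3928/35)
c = 3928/35 ≈ 112.23
c*(-135) = (3928/35)*(-135) = -106056/7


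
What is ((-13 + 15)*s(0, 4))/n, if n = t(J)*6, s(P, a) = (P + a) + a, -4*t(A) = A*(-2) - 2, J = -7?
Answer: -8/9 ≈ -0.88889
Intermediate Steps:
t(A) = 1/2 + A/2 (t(A) = -(A*(-2) - 2)/4 = -(-2*A - 2)/4 = -(-2 - 2*A)/4 = 1/2 + A/2)
s(P, a) = P + 2*a
n = -18 (n = (1/2 + (1/2)*(-7))*6 = (1/2 - 7/2)*6 = -3*6 = -18)
((-13 + 15)*s(0, 4))/n = ((-13 + 15)*(0 + 2*4))/(-18) = (2*(0 + 8))*(-1/18) = (2*8)*(-1/18) = 16*(-1/18) = -8/9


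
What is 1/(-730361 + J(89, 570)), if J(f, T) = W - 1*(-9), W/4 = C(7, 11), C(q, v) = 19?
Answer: -1/730276 ≈ -1.3693e-6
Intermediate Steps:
W = 76 (W = 4*19 = 76)
J(f, T) = 85 (J(f, T) = 76 - 1*(-9) = 76 + 9 = 85)
1/(-730361 + J(89, 570)) = 1/(-730361 + 85) = 1/(-730276) = -1/730276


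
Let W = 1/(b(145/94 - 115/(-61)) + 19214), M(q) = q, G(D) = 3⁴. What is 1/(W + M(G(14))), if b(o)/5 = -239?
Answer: 18019/1459540 ≈ 0.012346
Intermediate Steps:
b(o) = -1195 (b(o) = 5*(-239) = -1195)
G(D) = 81
W = 1/18019 (W = 1/(-1195 + 19214) = 1/18019 ≈ 5.5497e-5)
1/(W + M(G(14))) = 1/(1/18019 + 81) = 1/(1459540/18019) = 18019/1459540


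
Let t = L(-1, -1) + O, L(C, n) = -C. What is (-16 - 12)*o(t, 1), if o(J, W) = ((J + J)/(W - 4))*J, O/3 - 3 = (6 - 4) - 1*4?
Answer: 896/3 ≈ 298.67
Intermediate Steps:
O = 3 (O = 9 + 3*((6 - 4) - 1*4) = 9 + 3*(2 - 4) = 9 + 3*(-2) = 9 - 6 = 3)
t = 4 (t = -1*(-1) + 3 = 1 + 3 = 4)
o(J, W) = 2*J**2/(-4 + W) (o(J, W) = ((2*J)/(-4 + W))*J = (2*J/(-4 + W))*J = 2*J**2/(-4 + W))
(-16 - 12)*o(t, 1) = (-16 - 12)*(2*4**2/(-4 + 1)) = -56*16/(-3) = -56*16*(-1)/3 = -28*(-32/3) = 896/3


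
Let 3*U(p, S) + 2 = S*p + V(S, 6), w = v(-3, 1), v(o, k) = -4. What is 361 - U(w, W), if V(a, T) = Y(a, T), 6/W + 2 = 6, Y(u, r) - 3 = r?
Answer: 1082/3 ≈ 360.67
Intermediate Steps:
Y(u, r) = 3 + r
W = 3/2 (W = 6/(-2 + 6) = 6/4 = 6*(¼) = 3/2 ≈ 1.5000)
V(a, T) = 3 + T
w = -4
U(p, S) = 7/3 + S*p/3 (U(p, S) = -⅔ + (S*p + (3 + 6))/3 = -⅔ + (S*p + 9)/3 = -⅔ + (9 + S*p)/3 = -⅔ + (3 + S*p/3) = 7/3 + S*p/3)
361 - U(w, W) = 361 - (7/3 + (⅓)*(3/2)*(-4)) = 361 - (7/3 - 2) = 361 - 1*⅓ = 361 - ⅓ = 1082/3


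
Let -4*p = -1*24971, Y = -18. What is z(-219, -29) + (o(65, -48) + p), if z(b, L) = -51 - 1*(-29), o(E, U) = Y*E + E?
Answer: 20463/4 ≈ 5115.8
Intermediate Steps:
o(E, U) = -17*E (o(E, U) = -18*E + E = -17*E)
p = 24971/4 (p = -(-1)*24971/4 = -¼*(-24971) = 24971/4 ≈ 6242.8)
z(b, L) = -22 (z(b, L) = -51 + 29 = -22)
z(-219, -29) + (o(65, -48) + p) = -22 + (-17*65 + 24971/4) = -22 + (-1105 + 24971/4) = -22 + 20551/4 = 20463/4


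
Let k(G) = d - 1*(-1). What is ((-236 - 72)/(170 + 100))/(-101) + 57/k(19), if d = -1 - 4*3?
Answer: -258449/54540 ≈ -4.7387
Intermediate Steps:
d = -13 (d = -1 - 12 = -13)
k(G) = -12 (k(G) = -13 - 1*(-1) = -13 + 1 = -12)
((-236 - 72)/(170 + 100))/(-101) + 57/k(19) = ((-236 - 72)/(170 + 100))/(-101) + 57/(-12) = -308/270*(-1/101) + 57*(-1/12) = -308*1/270*(-1/101) - 19/4 = -154/135*(-1/101) - 19/4 = 154/13635 - 19/4 = -258449/54540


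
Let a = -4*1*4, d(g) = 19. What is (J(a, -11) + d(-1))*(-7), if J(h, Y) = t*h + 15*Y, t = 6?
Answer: 1694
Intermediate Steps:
a = -16 (a = -4*4 = -16)
J(h, Y) = 6*h + 15*Y
(J(a, -11) + d(-1))*(-7) = ((6*(-16) + 15*(-11)) + 19)*(-7) = ((-96 - 165) + 19)*(-7) = (-261 + 19)*(-7) = -242*(-7) = 1694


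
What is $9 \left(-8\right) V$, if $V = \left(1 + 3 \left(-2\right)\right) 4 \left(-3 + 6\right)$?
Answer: $4320$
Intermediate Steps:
$V = -60$ ($V = \left(1 - 6\right) 4 \cdot 3 = \left(-5\right) 4 \cdot 3 = \left(-20\right) 3 = -60$)
$9 \left(-8\right) V = 9 \left(-8\right) \left(-60\right) = \left(-72\right) \left(-60\right) = 4320$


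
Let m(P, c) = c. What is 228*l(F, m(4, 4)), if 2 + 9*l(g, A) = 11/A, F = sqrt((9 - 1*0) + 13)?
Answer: 19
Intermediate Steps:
F = sqrt(22) (F = sqrt((9 + 0) + 13) = sqrt(9 + 13) = sqrt(22) ≈ 4.6904)
l(g, A) = -2/9 + 11/(9*A) (l(g, A) = -2/9 + (11/A)/9 = -2/9 + 11/(9*A))
228*l(F, m(4, 4)) = 228*((1/9)*(11 - 2*4)/4) = 228*((1/9)*(1/4)*(11 - 8)) = 228*((1/9)*(1/4)*3) = 228*(1/12) = 19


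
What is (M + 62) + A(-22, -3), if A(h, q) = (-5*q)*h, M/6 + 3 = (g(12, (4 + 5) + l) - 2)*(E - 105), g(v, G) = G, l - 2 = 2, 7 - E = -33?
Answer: -4576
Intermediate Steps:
E = 40 (E = 7 - 1*(-33) = 7 + 33 = 40)
l = 4 (l = 2 + 2 = 4)
M = -4308 (M = -18 + 6*((((4 + 5) + 4) - 2)*(40 - 105)) = -18 + 6*(((9 + 4) - 2)*(-65)) = -18 + 6*((13 - 2)*(-65)) = -18 + 6*(11*(-65)) = -18 + 6*(-715) = -18 - 4290 = -4308)
A(h, q) = -5*h*q
(M + 62) + A(-22, -3) = (-4308 + 62) - 5*(-22)*(-3) = -4246 - 330 = -4576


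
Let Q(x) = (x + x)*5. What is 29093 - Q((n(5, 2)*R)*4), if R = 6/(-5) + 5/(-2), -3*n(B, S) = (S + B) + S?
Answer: 28649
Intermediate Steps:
n(B, S) = -2*S/3 - B/3 (n(B, S) = -((S + B) + S)/3 = -((B + S) + S)/3 = -(B + 2*S)/3 = -2*S/3 - B/3)
R = -37/10 (R = 6*(-⅕) + 5*(-½) = -6/5 - 5/2 = -37/10 ≈ -3.7000)
Q(x) = 10*x (Q(x) = (2*x)*5 = 10*x)
29093 - Q((n(5, 2)*R)*4) = 29093 - 10*((-⅔*2 - ⅓*5)*(-37/10))*4 = 29093 - 10*((-4/3 - 5/3)*(-37/10))*4 = 29093 - 10*-3*(-37/10)*4 = 29093 - 10*(111/10)*4 = 29093 - 10*222/5 = 29093 - 1*444 = 29093 - 444 = 28649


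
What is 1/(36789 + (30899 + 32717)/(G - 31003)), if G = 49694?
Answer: 18691/687686815 ≈ 2.7180e-5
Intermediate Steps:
1/(36789 + (30899 + 32717)/(G - 31003)) = 1/(36789 + (30899 + 32717)/(49694 - 31003)) = 1/(36789 + 63616/18691) = 1/(687686815/18691) = 18691/687686815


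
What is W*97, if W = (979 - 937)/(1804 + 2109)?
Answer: 582/559 ≈ 1.0411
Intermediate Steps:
W = 6/559 (W = 42/3913 = 42*(1/3913) = 6/559 ≈ 0.010733)
W*97 = (6/559)*97 = 582/559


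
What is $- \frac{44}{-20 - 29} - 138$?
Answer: $- \frac{6718}{49} \approx -137.1$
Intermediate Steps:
$- \frac{44}{-20 - 29} - 138 = - \frac{44}{-49} - 138 = \left(-44\right) \left(- \frac{1}{49}\right) - 138 = \frac{44}{49} - 138 = - \frac{6718}{49}$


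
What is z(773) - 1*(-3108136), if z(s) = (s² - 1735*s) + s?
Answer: 2365283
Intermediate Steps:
z(s) = s² - 1734*s
z(773) - 1*(-3108136) = 773*(-1734 + 773) - 1*(-3108136) = 773*(-961) + 3108136 = -742853 + 3108136 = 2365283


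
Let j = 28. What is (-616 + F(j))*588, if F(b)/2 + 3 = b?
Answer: -332808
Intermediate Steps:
F(b) = -6 + 2*b
(-616 + F(j))*588 = (-616 + (-6 + 2*28))*588 = (-616 + (-6 + 56))*588 = (-616 + 50)*588 = -566*588 = -332808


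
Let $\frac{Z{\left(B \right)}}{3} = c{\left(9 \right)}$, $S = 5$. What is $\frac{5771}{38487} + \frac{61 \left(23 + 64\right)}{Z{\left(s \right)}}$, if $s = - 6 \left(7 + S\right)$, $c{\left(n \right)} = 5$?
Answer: $\frac{68112358}{192435} \approx 353.95$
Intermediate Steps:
$s = -72$ ($s = - 6 \left(7 + 5\right) = \left(-6\right) 12 = -72$)
$Z{\left(B \right)} = 15$ ($Z{\left(B \right)} = 3 \cdot 5 = 15$)
$\frac{5771}{38487} + \frac{61 \left(23 + 64\right)}{Z{\left(s \right)}} = \frac{5771}{38487} + \frac{61 \left(23 + 64\right)}{15} = 5771 \cdot \frac{1}{38487} + 61 \cdot 87 \cdot \frac{1}{15} = \frac{5771}{38487} + 5307 \cdot \frac{1}{15} = \frac{5771}{38487} + \frac{1769}{5} = \frac{68112358}{192435}$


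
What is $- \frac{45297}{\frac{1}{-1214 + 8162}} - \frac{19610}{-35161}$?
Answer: $- \frac{11065994932906}{35161} \approx -3.1472 \cdot 10^{8}$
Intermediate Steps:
$- \frac{45297}{\frac{1}{-1214 + 8162}} - \frac{19610}{-35161} = - \frac{45297}{\frac{1}{6948}} - - \frac{19610}{35161} = - 45297 \frac{1}{\frac{1}{6948}} + \frac{19610}{35161} = \left(-45297\right) 6948 + \frac{19610}{35161} = -314723556 + \frac{19610}{35161} = - \frac{11065994932906}{35161}$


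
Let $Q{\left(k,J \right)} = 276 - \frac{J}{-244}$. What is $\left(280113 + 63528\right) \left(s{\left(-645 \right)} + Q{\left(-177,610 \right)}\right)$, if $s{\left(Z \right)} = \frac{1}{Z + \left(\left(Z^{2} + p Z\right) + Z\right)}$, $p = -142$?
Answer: $\frac{32304891673769}{337550} \approx 9.5704 \cdot 10^{7}$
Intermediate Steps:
$Q{\left(k,J \right)} = 276 + \frac{J}{244}$ ($Q{\left(k,J \right)} = 276 - J \left(- \frac{1}{244}\right) = 276 - - \frac{J}{244} = 276 + \frac{J}{244}$)
$s{\left(Z \right)} = \frac{1}{Z^{2} - 140 Z}$ ($s{\left(Z \right)} = \frac{1}{Z + \left(\left(Z^{2} - 142 Z\right) + Z\right)} = \frac{1}{Z + \left(Z^{2} - 141 Z\right)} = \frac{1}{Z^{2} - 140 Z}$)
$\left(280113 + 63528\right) \left(s{\left(-645 \right)} + Q{\left(-177,610 \right)}\right) = \left(280113 + 63528\right) \left(\frac{1}{\left(-645\right) \left(-140 - 645\right)} + \left(276 + \frac{1}{244} \cdot 610\right)\right) = 343641 \left(- \frac{1}{645 \left(-785\right)} + \left(276 + \frac{5}{2}\right)\right) = 343641 \left(\left(- \frac{1}{645}\right) \left(- \frac{1}{785}\right) + \frac{557}{2}\right) = 343641 \left(\frac{1}{506325} + \frac{557}{2}\right) = 343641 \cdot \frac{282023027}{1012650} = \frac{32304891673769}{337550}$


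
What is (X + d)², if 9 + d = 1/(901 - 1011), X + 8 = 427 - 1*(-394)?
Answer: 7821456721/12100 ≈ 6.4640e+5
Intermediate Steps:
X = 813 (X = -8 + (427 - 1*(-394)) = -8 + (427 + 394) = -8 + 821 = 813)
d = -991/110 (d = -9 + 1/(901 - 1011) = -9 + 1/(-110) = -9 - 1/110 = -991/110 ≈ -9.0091)
(X + d)² = (813 - 991/110)² = (88439/110)² = 7821456721/12100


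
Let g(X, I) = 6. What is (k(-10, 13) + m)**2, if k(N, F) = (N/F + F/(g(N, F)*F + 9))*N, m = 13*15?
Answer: 51781278025/1279161 ≈ 40481.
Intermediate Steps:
m = 195
k(N, F) = N*(F/(9 + 6*F) + N/F) (k(N, F) = (N/F + F/(6*F + 9))*N = (N/F + F/(9 + 6*F))*N = (F/(9 + 6*F) + N/F)*N = N*(F/(9 + 6*F) + N/F))
(k(-10, 13) + m)**2 = ((1/3)*(-10)*(13**2 + 9*(-10) + 6*13*(-10))/(13*(3 + 2*13)) + 195)**2 = ((1/3)*(-10)*(1/13)*(169 - 90 - 780)/(3 + 26) + 195)**2 = ((1/3)*(-10)*(1/13)*(-701)/29 + 195)**2 = ((1/3)*(-10)*(1/13)*(1/29)*(-701) + 195)**2 = (7010/1131 + 195)**2 = (227555/1131)**2 = 51781278025/1279161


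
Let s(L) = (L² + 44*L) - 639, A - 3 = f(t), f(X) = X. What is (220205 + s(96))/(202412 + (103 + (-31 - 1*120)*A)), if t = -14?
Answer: 116503/102088 ≈ 1.1412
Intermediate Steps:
A = -11 (A = 3 - 14 = -11)
s(L) = -639 + L² + 44*L
(220205 + s(96))/(202412 + (103 + (-31 - 1*120)*A)) = (220205 + (-639 + 96² + 44*96))/(202412 + (103 + (-31 - 1*120)*(-11))) = (220205 + (-639 + 9216 + 4224))/(202412 + (103 + (-31 - 120)*(-11))) = (220205 + 12801)/(202412 + (103 - 151*(-11))) = 233006/(202412 + (103 + 1661)) = 233006/(202412 + 1764) = 233006/204176 = 233006*(1/204176) = 116503/102088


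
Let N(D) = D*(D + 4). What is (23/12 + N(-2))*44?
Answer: -275/3 ≈ -91.667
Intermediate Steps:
N(D) = D*(4 + D)
(23/12 + N(-2))*44 = (23/12 - 2*(4 - 2))*44 = (23*(1/12) - 2*2)*44 = (23/12 - 4)*44 = -25/12*44 = -275/3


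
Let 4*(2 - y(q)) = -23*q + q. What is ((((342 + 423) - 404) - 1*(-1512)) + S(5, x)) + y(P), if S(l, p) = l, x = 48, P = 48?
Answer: 2144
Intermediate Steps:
y(q) = 2 + 11*q/2 (y(q) = 2 - (-23*q + q)/4 = 2 - (-11)*q/2 = 2 + 11*q/2)
((((342 + 423) - 404) - 1*(-1512)) + S(5, x)) + y(P) = ((((342 + 423) - 404) - 1*(-1512)) + 5) + (2 + (11/2)*48) = (((765 - 404) + 1512) + 5) + (2 + 264) = ((361 + 1512) + 5) + 266 = (1873 + 5) + 266 = 1878 + 266 = 2144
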